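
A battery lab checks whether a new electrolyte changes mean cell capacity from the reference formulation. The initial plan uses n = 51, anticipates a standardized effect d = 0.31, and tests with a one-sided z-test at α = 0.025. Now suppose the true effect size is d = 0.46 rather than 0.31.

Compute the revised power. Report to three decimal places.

Power ≈ 0.907

With d = 0.46: δ = d·√n = 0.46 × √51 = 3.2851. Critical value z_{0.025} = 1.960.
Revised power = Φ(δ − 1.960) = Φ(1.325) = 0.9074.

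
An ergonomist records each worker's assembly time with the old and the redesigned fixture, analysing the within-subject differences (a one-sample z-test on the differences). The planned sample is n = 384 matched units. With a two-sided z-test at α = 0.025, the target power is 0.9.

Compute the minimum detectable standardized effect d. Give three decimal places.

d ≈ 0.180

Need Φ(δ − 2.241) = 0.9, so δ = 2.241 + 1.282 = 3.523.
(The second rejection-region term Φ(−δ − z_{α/2}) is negligible and dropped.)
δ = d·√n ⇒ d = δ/√n = 3.523/√384 = 0.1798.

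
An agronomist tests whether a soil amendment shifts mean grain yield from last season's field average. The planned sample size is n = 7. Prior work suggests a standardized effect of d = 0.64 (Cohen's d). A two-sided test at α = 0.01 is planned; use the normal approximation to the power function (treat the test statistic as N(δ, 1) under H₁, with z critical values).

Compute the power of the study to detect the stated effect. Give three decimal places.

Power ≈ 0.189

Noncentrality parameter: δ = d·√n = 0.64 × √7 = 1.6933
Critical value for a two-sided test at α = 0.01: z_{α/2} = 2.576.
Power = Φ(δ − 2.576) + Φ(−δ − 2.576) = Φ(-0.883) + Φ(-4.269) = 0.1887 + 0.0000 = 0.1887.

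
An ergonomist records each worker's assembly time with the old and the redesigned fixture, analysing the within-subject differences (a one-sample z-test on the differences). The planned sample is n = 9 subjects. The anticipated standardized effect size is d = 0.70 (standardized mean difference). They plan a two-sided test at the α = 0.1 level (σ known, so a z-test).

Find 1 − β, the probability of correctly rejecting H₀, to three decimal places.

Noncentrality parameter: δ = d·√n = 0.70 × √9 = 2.1000
Critical value for a two-sided test at α = 0.1: z_{α/2} = 1.645.
Power = Φ(δ − 1.645) + Φ(−δ − 1.645) = Φ(0.455) + Φ(-3.745) = 0.6755 + 0.0001 = 0.6756.

Power ≈ 0.676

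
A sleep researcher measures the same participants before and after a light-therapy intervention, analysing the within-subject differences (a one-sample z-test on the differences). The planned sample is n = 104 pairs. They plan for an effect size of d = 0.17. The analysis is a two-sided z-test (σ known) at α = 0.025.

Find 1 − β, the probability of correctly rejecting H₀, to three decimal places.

Noncentrality parameter: δ = d·√n = 0.17 × √104 = 1.7337
Critical value for a two-sided test at α = 0.025: z_{α/2} = 2.241.
Power = Φ(δ − 2.241) + Φ(−δ − 2.241) = Φ(-0.508) + Φ(-3.975) = 0.3058 + 0.0000 = 0.3059.

Power ≈ 0.306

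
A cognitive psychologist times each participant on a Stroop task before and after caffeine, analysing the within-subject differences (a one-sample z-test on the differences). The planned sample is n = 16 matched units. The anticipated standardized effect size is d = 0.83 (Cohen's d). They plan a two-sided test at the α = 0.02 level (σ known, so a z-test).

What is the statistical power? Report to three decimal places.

Noncentrality parameter: δ = d·√n = 0.83 × √16 = 3.3200
Critical value for a two-sided test at α = 0.02: z_{α/2} = 2.326.
Power = Φ(δ − 2.326) + Φ(−δ − 2.326) = Φ(0.994) + Φ(-5.646) = 0.8398 + 0.0000 = 0.8398.

Power ≈ 0.840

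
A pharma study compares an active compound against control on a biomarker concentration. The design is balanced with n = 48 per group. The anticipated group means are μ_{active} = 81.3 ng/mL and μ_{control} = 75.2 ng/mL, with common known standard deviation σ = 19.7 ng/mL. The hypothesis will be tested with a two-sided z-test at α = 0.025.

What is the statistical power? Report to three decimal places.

Standardized effect: d = |μ_{active} − μ_{control}| / σ = |81.3 − 75.2| / 19.7 = 0.3096
Noncentrality parameter: δ = d·√(n/2) = 0.3096 × √(48/2) = 1.5169
Two-sided α = 0.025 → critical value z_{0.0125} = 2.241.
Power = Φ(δ − 2.241) + Φ(−δ − 2.241) = Φ(-0.724) + Φ(-3.758) = 0.2344 + 0.0001 = 0.2345.

Power ≈ 0.234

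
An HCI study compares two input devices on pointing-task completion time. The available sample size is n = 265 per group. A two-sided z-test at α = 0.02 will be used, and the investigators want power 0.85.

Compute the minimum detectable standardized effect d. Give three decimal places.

Required noncentrality: δ = z_{0.01} + z_{0.15} = 2.326 + 1.036 = 3.363.
(Lower-tail contribution to power is negligible for δ > 0.)
δ = d·√(n/2) ⇒ d = δ/√(n/2) = 3.363/√(265/2) = 0.2921.

d ≈ 0.292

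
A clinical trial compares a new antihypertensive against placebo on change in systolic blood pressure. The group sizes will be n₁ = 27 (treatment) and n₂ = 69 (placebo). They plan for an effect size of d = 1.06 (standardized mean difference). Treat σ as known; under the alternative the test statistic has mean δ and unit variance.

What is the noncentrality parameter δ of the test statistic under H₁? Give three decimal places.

δ ≈ 4.670

The noncentrality parameter scales effect size by the design's sample-size factor: δ = d / √(1/n₁ + 1/n₂) = 1.06 / √(1/27 + 1/69) = 4.6696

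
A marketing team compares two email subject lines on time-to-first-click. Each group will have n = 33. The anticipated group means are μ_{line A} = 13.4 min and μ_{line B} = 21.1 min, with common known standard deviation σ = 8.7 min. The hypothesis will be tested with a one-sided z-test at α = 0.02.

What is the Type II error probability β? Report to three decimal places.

Standardized effect: d = |μ_{line A} − μ_{line B}| / σ = |13.4 − 21.1| / 8.7 = 0.8851
Noncentrality parameter: δ = d·√(n/2) = 0.8851 × √(33/2) = 3.5951
One-sided α = 0.02 → critical value z_{0.02} = 2.054.
Power = Φ(δ − 2.054) = Φ(1.541) = 0.9384.
Type II error: β = 1 − power = 1 − 0.9384 = 0.0616.

β ≈ 0.062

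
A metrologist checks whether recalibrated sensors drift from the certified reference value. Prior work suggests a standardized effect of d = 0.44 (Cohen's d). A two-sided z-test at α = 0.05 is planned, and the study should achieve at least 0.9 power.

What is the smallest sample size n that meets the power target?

n = 55

For power 0.9 need Φ(δ − z_{0.025}) = 0.9, so δ = z_{0.025} + z_{0.10} = 1.960 + 1.282 = 3.242.
(The Φ(−δ − z_{α/2}) term is vanishingly small for δ > 0 and is dropped in the standard sample-size formula.)
δ = d·√n ⇒ n = (δ/d)² = (3.242 / 0.44)² = 54.27.
Rounding up, n = 55.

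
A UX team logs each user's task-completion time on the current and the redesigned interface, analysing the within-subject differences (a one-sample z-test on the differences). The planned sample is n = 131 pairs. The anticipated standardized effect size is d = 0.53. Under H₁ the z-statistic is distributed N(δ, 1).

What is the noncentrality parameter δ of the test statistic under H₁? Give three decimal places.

δ ≈ 6.066

The noncentrality parameter scales effect size by the design's sample-size factor: δ = d·√n = 0.53 × √131 = 6.0661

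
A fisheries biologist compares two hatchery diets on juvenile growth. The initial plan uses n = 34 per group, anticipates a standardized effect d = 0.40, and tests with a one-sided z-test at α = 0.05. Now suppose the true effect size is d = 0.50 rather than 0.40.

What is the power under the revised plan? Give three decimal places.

Power ≈ 0.662

With d = 0.50: δ = d·√(n/2) = 0.50 × √(34/2) = 2.0616. Critical value z_{0.05} = 1.645.
Revised power = P(Z > 1.645 − δ) = Φ(0.417) = 0.6616.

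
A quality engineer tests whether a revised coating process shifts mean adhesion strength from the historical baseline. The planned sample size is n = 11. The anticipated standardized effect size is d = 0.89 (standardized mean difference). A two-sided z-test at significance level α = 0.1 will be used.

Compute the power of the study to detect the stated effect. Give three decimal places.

Power ≈ 0.904

Noncentrality parameter: δ = d·√n = 0.89 × √11 = 2.9518
Critical value for a two-sided test at α = 0.1: z_{α/2} = 1.645.
Power = Φ(δ − 1.645) + Φ(−δ − 1.645) = Φ(1.307) + Φ(-4.597) = 0.9044 + 0.0000 = 0.9044.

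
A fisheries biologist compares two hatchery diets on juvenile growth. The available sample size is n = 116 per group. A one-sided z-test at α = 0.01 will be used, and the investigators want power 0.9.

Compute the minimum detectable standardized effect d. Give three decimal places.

d ≈ 0.474

Need Φ(δ − 2.326) = 0.9, so δ = 2.326 + 1.282 = 3.608.
δ = d·√(n/2) ⇒ d = δ/√(n/2) = 3.608/√(116/2) = 0.4737.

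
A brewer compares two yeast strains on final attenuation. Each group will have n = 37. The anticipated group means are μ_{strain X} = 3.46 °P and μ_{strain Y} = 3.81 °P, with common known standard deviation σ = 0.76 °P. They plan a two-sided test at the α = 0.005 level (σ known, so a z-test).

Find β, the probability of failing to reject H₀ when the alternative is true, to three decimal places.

β ≈ 0.796

Standardized effect: d = |μ_{strain X} − μ_{strain Y}| / σ = |3.46 − 3.81| / 0.76 = 0.4605
Noncentrality parameter: δ = d·√(n/2) = 0.4605 × √(37/2) = 1.9808
Critical value for a two-sided test at α = 0.005: z_{α/2} = 2.807.
Power = Φ(δ − 2.807) + Φ(−δ − 2.807) = Φ(-0.826) + Φ(-4.788) = 0.2043 + 0.0000 = 0.2043.
Type II error: β = 1 − power = 1 − 0.2043 = 0.7957.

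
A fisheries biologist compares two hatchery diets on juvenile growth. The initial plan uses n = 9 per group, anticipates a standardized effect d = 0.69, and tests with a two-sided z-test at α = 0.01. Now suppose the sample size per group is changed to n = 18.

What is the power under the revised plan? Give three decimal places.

With n = 18 per group: δ = d·√(n/2) = 0.69 × √(18/2) = 2.0700. Critical value z_{0.005} = 2.576.
Revised power = Φ(δ − 2.576) + Φ(−δ − 2.576) = Φ(-0.506) + Φ(-4.646) = 0.3065 + 0.0000 = 0.3065.

Power ≈ 0.306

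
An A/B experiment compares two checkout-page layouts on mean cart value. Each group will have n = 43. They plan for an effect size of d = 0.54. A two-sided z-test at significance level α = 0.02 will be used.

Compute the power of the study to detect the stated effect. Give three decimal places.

Power ≈ 0.570

Noncentrality parameter: δ = d·√(n/2) = 0.54 × √(43/2) = 2.5039
Critical value for a two-sided test at α = 0.02: z_{α/2} = 2.326.
Power = Φ(δ − 2.326) + Φ(−δ − 2.326) = Φ(0.178) + Φ(-4.830) = 0.5705 + 0.0000 = 0.5705.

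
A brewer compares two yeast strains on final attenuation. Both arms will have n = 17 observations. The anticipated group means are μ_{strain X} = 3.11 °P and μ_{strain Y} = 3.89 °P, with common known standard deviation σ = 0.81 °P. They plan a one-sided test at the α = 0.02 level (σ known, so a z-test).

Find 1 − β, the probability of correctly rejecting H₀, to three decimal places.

Power ≈ 0.774

Standardized effect: d = |μ_{strain X} − μ_{strain Y}| / σ = |3.11 − 3.89| / 0.81 = 0.9630
Noncentrality parameter: δ = d·√(n/2) = 0.9630 × √(17/2) = 2.8075
One-sided α = 0.02 → critical value z_{0.02} = 2.054.
Power = Φ(δ − 2.054) = Φ(0.754) = 0.7745.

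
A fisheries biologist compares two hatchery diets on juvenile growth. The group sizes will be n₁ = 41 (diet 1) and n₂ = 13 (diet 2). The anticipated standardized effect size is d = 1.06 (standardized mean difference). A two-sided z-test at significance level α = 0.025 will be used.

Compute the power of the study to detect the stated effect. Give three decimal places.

Noncentrality parameter: δ = d / √(1/n₁ + 1/n₂) = 1.06 / √(1/41 + 1/13) = 3.3302
Critical value for a two-sided test at α = 0.025: z_{α/2} = 2.241.
Power = Φ(δ − 2.241) + Φ(−δ − 2.241) = Φ(1.089) + Φ(-5.572) = 0.8619 + 0.0000 = 0.8619.

Power ≈ 0.862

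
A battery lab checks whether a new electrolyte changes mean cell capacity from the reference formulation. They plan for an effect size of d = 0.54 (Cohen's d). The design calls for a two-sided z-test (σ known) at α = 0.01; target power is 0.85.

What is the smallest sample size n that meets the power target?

n = 45

Set Φ(δ − 2.576) = 0.85; then δ − 2.576 = Φ⁻¹(0.85) = 1.036, giving δ = 3.612.
(Ignoring the negligible lower-tail rejection probability gives the usual closed-form inversion.)
δ = d·√n ⇒ n = (δ/d)² = (3.612 / 0.54)² = 44.75.
Round up to the next whole unit.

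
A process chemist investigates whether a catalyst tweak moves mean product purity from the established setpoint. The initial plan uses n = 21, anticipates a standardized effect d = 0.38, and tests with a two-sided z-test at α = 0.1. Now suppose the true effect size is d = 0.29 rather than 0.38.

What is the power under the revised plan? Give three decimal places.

With d = 0.29: δ = d·√n = 0.29 × √21 = 1.3289. Critical value z_{0.05} = 1.645.
Revised power = Φ(δ − 1.645) + Φ(−δ − 1.645) = Φ(-0.316) + Φ(-2.974) = 0.3760 + 0.0015 = 0.3775.

Power ≈ 0.378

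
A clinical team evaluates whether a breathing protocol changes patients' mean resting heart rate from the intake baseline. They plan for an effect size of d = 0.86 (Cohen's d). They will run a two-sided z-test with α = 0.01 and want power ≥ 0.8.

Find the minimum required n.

Set Φ(δ − 2.576) = 0.8; then δ − 2.576 = Φ⁻¹(0.8) = 0.842, giving δ = 3.417.
(Ignoring the negligible lower-tail rejection probability gives the usual closed-form inversion.)
δ = d·√n ⇒ n = (δ/d)² = (3.417 / 0.86)² = 15.79.
Round up to the next whole unit.

n = 16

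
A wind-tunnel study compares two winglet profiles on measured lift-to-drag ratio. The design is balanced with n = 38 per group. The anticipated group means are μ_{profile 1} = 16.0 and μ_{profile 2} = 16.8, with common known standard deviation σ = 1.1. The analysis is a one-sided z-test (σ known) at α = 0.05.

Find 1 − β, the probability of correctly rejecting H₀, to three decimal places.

Standardized effect: d = |μ_{profile 1} − μ_{profile 2}| / σ = |16.0 − 16.8| / 1.1 = 0.7273
Noncentrality parameter: δ = d·√(n/2) = 0.7273 × √(38/2) = 3.1701
Critical value for a one-sided test at α = 0.05: z_α = 1.645.
Power = P(Z > 1.645 − δ) = Φ(1.525) = 0.9364.

Power ≈ 0.936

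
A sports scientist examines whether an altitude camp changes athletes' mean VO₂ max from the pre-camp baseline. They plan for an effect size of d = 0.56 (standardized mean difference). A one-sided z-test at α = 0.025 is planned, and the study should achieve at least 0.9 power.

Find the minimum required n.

Set Φ(δ − 1.960) = 0.9; then δ − 1.960 = Φ⁻¹(0.9) = 1.282, giving δ = 3.242.
δ = d·√n ⇒ n = (δ/d)² = (3.242 / 0.56)² = 33.51.
Rounding up, n = 34.

n = 34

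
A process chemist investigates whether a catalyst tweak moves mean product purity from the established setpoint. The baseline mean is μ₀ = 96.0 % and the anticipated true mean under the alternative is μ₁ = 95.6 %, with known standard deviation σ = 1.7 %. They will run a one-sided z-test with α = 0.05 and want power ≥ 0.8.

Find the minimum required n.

n = 112

Standardized effect: d = |μ₁ − μ₀| / σ = |95.6 − 96.0| / 1.7 = 0.2353
For power 0.8 need Φ(δ − z_{0.05}) = 0.8, so δ = z_{0.05} + z_{0.20} = 1.645 + 0.842 = 2.486.
δ = d·√n ⇒ n = (δ/d)² = (2.486 / 0.2353)² = 111.67.
Round up to the next whole unit.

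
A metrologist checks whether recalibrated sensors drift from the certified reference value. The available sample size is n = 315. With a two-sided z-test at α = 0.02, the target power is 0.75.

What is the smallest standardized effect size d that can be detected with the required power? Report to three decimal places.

d ≈ 0.169

Required noncentrality: δ = z_{0.01} + z_{0.25} = 2.326 + 0.674 = 3.001.
(Lower-tail contribution to power is negligible for δ > 0.)
δ = d·√n ⇒ d = δ/√n = 3.001/√315 = 0.1691.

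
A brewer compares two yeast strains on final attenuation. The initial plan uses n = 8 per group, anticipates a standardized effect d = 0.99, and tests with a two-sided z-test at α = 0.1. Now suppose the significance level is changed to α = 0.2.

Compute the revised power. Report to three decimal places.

Power ≈ 0.758

δ = d·√(n/2) = 0.99 × √(8/2) = 1.9800 (unchanged). New critical value: z_{0.1} = 1.282.
Revised power = Φ(δ − 1.282) + Φ(−δ − 1.282) = Φ(0.698) + Φ(-3.262) = 0.7576 + 0.0006 = 0.7581.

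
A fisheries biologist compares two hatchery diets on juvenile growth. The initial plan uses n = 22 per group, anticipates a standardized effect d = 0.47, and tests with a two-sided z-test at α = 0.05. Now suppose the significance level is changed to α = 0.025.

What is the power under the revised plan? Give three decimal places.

Power ≈ 0.248

δ = d·√(n/2) = 0.47 × √(22/2) = 1.5588 (unchanged). New critical value: z_{0.0125} = 2.241.
Revised power = Φ(δ − 2.241) + Φ(−δ − 2.241) = Φ(-0.683) + Φ(-3.800) = 0.2474 + 0.0001 = 0.2475.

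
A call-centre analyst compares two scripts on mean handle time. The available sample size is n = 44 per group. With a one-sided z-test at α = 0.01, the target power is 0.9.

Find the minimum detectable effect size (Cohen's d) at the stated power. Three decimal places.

Required noncentrality: δ = z_{0.01} + z_{0.10} = 2.326 + 1.282 = 3.608.
δ = d·√(n/2) ⇒ d = δ/√(n/2) = 3.608/√(44/2) = 0.7692.

d ≈ 0.769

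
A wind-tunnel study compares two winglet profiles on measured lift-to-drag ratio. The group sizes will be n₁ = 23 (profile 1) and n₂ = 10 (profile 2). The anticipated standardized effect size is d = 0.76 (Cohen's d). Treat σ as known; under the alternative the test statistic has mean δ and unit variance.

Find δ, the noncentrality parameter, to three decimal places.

δ ≈ 2.006

The noncentrality parameter scales effect size by the design's sample-size factor: δ = d / √(1/n₁ + 1/n₂) = 0.76 / √(1/23 + 1/10) = 2.0064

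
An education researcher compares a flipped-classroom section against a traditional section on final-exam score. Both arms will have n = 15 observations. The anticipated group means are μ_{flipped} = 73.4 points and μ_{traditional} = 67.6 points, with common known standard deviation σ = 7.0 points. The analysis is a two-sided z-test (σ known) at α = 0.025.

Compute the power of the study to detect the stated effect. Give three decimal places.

Standardized effect: d = |μ_{flipped} − μ_{traditional}| / σ = |73.4 − 67.6| / 7.0 = 0.8286
Noncentrality parameter: δ = d·√(n/2) = 0.8286 × √(15/2) = 2.2691
Critical value for a two-sided test at α = 0.025: z_{α/2} = 2.241.
Power = Φ(δ − 2.241) + Φ(−δ − 2.241) = Φ(0.028) + Φ(-4.511) = 0.5111 + 0.0000 = 0.5111.

Power ≈ 0.511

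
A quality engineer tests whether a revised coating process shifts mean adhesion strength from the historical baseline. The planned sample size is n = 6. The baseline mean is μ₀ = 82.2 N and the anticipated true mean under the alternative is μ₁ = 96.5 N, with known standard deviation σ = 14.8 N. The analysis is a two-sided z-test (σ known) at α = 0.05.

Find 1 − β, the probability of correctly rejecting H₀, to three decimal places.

Standardized effect: d = |μ₁ − μ₀| / σ = |96.5 − 82.2| / 14.8 = 0.9662
Noncentrality parameter: δ = d·√n = 0.9662 × √6 = 2.3667
Critical value for a two-sided test at α = 0.05: z_{α/2} = 1.960.
Power = Φ(δ − 1.960) + Φ(−δ − 1.960) = Φ(0.407) + Φ(-4.327) = 0.6579 + 0.0000 = 0.6579.

Power ≈ 0.658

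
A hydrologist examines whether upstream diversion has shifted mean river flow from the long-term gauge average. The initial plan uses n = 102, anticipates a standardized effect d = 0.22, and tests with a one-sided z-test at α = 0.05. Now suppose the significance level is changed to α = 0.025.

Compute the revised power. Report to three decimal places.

δ = d·√n = 0.22 × √102 = 2.2219 (unchanged). New critical value: z_{0.025} = 1.960.
Revised power = P(Z > 1.960 − δ) = Φ(0.262) = 0.6033.

Power ≈ 0.603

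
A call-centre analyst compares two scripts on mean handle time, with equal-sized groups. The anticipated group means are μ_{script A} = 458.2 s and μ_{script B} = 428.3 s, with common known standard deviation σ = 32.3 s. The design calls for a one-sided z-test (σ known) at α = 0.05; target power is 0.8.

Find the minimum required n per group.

Standardized effect: d = |μ_{script A} − μ_{script B}| / σ = |458.2 − 428.3| / 32.3 = 0.9257
For power 0.8 need Φ(δ − z_{0.05}) = 0.8, so δ = z_{0.05} + z_{0.20} = 1.645 + 0.842 = 2.486.
δ = d·√(n/2) ⇒ n = 2(δ/d)² = 2 × (2.486 / 0.9257)² = 14.43.
Round up to the next whole unit.

n = 15 per group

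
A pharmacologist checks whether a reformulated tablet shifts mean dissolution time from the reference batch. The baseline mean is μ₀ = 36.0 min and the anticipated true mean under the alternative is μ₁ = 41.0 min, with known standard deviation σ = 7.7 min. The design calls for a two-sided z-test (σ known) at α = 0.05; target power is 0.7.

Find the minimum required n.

Standardized effect: d = |μ₁ − μ₀| / σ = |41.0 − 36.0| / 7.7 = 0.6494
Set Φ(δ − 1.960) = 0.7; then δ − 1.960 = Φ⁻¹(0.7) = 0.524, giving δ = 2.484.
(The Φ(−δ − z_{α/2}) term is vanishingly small for δ > 0 and is dropped in the standard sample-size formula.)
δ = d·√n ⇒ n = (δ/d)² = (2.484 / 0.6494)² = 14.64.
Rounding up, n = 15.

n = 15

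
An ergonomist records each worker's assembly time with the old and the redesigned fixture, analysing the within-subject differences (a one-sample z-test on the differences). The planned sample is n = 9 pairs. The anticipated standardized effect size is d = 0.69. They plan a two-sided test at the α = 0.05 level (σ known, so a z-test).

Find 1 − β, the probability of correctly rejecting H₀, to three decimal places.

Power ≈ 0.544

Noncentrality parameter: λ = d·√n = 0.69 × √9 = 2.0700
Two-sided α = 0.05 → critical value z_{0.025} = 1.960.
Power = Φ(λ − 1.960) + Φ(−λ − 1.960) = Φ(0.110) + Φ(-4.030) = 0.5438 + 0.0000 = 0.5438.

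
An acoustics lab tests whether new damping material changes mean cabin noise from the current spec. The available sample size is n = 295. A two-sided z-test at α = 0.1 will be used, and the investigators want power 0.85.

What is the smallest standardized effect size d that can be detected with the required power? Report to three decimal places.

d ≈ 0.156

Need Φ(δ − 1.645) = 0.85, so δ = 1.645 + 1.036 = 2.681.
(Lower-tail contribution to power is negligible for δ > 0.)
δ = d·√n ⇒ d = δ/√n = 2.681/√295 = 0.1561.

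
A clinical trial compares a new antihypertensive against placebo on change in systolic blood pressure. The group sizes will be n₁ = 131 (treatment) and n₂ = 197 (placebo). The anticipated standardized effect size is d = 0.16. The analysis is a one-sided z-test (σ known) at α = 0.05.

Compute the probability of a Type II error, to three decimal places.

β ≈ 0.589

Noncentrality parameter: δ = d / √(1/n₁ + 1/n₂) = 0.16 / √(1/131 + 1/197) = 1.4192
One-sided α = 0.05 → critical value z_{0.05} = 1.645.
Power = Φ(δ − 1.645) = Φ(-0.226) = 0.4107.
Type II error: β = 1 − power = 1 − 0.4107 = 0.5893.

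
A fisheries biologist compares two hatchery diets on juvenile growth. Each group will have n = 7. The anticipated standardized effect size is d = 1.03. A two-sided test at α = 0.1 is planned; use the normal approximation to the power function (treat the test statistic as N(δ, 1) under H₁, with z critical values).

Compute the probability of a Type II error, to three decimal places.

Noncentrality parameter: δ = d·√(n/2) = 1.03 × √(7/2) = 1.9270
Two-sided α = 0.1 → critical value z_{0.05} = 1.645.
Power = Φ(δ − 1.645) + Φ(−δ − 1.645) = Φ(0.282) + Φ(-3.572) = 0.6111 + 0.0002 = 0.6112.
Type II error: β = 1 − power = 1 − 0.6112 = 0.3888.

β ≈ 0.389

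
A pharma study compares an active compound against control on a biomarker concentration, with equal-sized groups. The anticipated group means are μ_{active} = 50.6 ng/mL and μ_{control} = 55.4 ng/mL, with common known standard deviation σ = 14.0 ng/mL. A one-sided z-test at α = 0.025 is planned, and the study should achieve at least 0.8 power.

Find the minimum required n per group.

Standardized effect: d = |μ_{active} − μ_{control}| / σ = |50.6 − 55.4| / 14.0 = 0.3429
For power 0.8 need Φ(δ − z_{0.025}) = 0.8, so δ = z_{0.025} + z_{0.20} = 1.960 + 0.842 = 2.802.
δ = d·√(n/2) ⇒ n = 2(δ/d)² = 2 × (2.802 / 0.3429)² = 133.54.
Rounding up, n = 134 per group.

n = 134 per group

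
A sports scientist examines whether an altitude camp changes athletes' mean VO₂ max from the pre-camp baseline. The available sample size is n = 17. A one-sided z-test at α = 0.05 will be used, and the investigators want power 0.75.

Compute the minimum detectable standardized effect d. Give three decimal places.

d ≈ 0.563

Need Φ(δ − 1.645) = 0.75, so δ = 1.645 + 0.674 = 2.319.
δ = d·√n ⇒ d = δ/√n = 2.319/√17 = 0.5625.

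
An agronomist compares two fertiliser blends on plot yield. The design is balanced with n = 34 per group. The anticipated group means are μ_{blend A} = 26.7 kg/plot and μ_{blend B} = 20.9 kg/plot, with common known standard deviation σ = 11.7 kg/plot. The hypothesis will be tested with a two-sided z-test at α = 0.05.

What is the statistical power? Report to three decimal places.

Standardized effect: d = |μ_{blend A} − μ_{blend B}| / σ = |26.7 − 20.9| / 11.7 = 0.4957
Noncentrality parameter: δ = d·√(n/2) = 0.4957 × √(34/2) = 2.0439
Two-sided α = 0.05 → critical value z_{0.025} = 1.960.
Power = Φ(δ − 1.960) + Φ(−δ − 1.960) = Φ(0.084) + Φ(-4.004) = 0.5335 + 0.0000 = 0.5335.

Power ≈ 0.533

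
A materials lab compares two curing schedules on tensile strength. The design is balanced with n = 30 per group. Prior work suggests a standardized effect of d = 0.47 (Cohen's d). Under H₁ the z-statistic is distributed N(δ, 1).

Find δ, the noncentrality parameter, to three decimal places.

δ ≈ 1.820

δ = d·√(n/2) = 0.47 × √(30/2) = 1.8203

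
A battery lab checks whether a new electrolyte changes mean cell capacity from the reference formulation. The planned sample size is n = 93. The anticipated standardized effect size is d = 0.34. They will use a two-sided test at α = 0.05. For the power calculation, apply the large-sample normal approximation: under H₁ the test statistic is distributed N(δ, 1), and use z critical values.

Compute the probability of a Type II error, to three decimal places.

Noncentrality parameter: λ = d·√n = 0.34 × √93 = 3.2788
Critical value for a two-sided test at α = 0.05: z_{α/2} = 1.960.
Power = Φ(λ − 1.960) + Φ(−λ − 1.960) = Φ(1.319) + Φ(-5.239) = 0.9064 + 0.0000 = 0.9064.
Type II error: β = 1 − power = 1 − 0.9064 = 0.0936.

β ≈ 0.094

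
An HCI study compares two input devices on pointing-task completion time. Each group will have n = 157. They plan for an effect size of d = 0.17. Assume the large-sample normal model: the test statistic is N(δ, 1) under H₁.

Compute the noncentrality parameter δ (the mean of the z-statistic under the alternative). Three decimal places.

The noncentrality parameter scales effect size by the design's sample-size factor: δ = d·√(n/2) = 0.17 × √(157/2) = 1.5062

δ ≈ 1.506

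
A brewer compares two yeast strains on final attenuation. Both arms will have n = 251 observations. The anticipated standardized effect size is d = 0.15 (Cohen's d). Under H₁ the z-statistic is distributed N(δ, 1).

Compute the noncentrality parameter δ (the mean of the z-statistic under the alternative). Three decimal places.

δ ≈ 1.680

The noncentrality parameter scales effect size by the design's sample-size factor: δ = d·√(n/2) = 0.15 × √(251/2) = 1.6804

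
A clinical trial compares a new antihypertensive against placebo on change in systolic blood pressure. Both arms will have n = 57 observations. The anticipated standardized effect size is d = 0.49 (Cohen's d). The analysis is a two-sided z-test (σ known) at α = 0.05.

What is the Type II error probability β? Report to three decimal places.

β ≈ 0.256

Noncentrality parameter: δ = d·√(n/2) = 0.49 × √(57/2) = 2.6159
Two-sided α = 0.05 → critical value z_{0.025} = 1.960.
Power = Φ(δ − 1.960) + Φ(−δ − 1.960) = Φ(0.656) + Φ(-4.576) = 0.7441 + 0.0000 = 0.7441.
Type II error: β = 1 − power = 1 − 0.7441 = 0.2559.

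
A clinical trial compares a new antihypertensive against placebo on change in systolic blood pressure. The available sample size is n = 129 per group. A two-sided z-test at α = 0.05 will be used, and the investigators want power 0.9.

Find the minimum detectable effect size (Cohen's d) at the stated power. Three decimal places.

d ≈ 0.404

Required noncentrality: δ = z_{0.025} + z_{0.10} = 1.960 + 1.282 = 3.242.
(Lower-tail contribution to power is negligible for δ > 0.)
δ = d·√(n/2) ⇒ d = δ/√(n/2) = 3.242/√(129/2) = 0.4036.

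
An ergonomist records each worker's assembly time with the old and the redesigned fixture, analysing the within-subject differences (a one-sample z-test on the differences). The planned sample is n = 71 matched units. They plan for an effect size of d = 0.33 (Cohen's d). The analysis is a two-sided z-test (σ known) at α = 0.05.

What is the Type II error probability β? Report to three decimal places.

β ≈ 0.206

Noncentrality parameter: δ = d·√n = 0.33 × √71 = 2.7806
Critical value for a two-sided test at α = 0.05: z_{α/2} = 1.960.
Power = Φ(δ − 1.960) + Φ(−δ − 1.960) = Φ(0.821) + Φ(-4.741) = 0.7941 + 0.0000 = 0.7941.
Type II error: β = 1 − power = 1 − 0.7941 = 0.2059.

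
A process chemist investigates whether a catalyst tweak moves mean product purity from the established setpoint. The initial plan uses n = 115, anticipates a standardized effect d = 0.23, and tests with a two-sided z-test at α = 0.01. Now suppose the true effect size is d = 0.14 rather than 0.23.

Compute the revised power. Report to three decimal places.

Power ≈ 0.141

With d = 0.14: δ = d·√n = 0.14 × √115 = 1.5013. Critical value z_{0.005} = 2.576.
Revised power = Φ(δ − 2.576) + Φ(−δ − 2.576) = Φ(-1.074) + Φ(-4.077) = 0.1413 + 0.0000 = 0.1413.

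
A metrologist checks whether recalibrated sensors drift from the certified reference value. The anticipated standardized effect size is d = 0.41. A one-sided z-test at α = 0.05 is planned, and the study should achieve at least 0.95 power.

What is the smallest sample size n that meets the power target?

n = 65

Set Φ(δ − 1.645) = 0.95; then δ − 1.645 = Φ⁻¹(0.95) = 1.645, giving δ = 3.290.
δ = d·√n ⇒ n = (δ/d)² = (3.290 / 0.41)² = 64.38.
Rounding up, n = 65.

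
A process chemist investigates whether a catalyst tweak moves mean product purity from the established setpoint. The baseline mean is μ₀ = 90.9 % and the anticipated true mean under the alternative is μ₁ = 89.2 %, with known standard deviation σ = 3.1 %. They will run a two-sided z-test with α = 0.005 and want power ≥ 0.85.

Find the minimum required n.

n = 50

Standardized effect: d = |μ₁ − μ₀| / σ = |89.2 − 90.9| / 3.1 = 0.5484
Set Φ(δ − 2.807) = 0.85; then δ − 2.807 = Φ⁻¹(0.85) = 1.036, giving δ = 3.843.
(Ignoring the negligible lower-tail rejection probability gives the usual closed-form inversion.)
δ = d·√n ⇒ n = (δ/d)² = (3.843 / 0.5484)² = 49.12.
Rounding up, n = 50.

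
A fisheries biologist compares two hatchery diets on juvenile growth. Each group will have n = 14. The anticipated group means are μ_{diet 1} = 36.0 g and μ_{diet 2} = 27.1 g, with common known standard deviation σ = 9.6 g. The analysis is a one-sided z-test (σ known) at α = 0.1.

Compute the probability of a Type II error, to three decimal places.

β ≈ 0.121

Standardized effect: d = |μ_{diet 1} − μ_{diet 2}| / σ = |36.0 − 27.1| / 9.6 = 0.9271
Noncentrality parameter: δ = d·√(n/2) = 0.9271 × √(14/2) = 2.4528
Critical value for a one-sided test at α = 0.1: z_α = 1.282.
Power = P(Z > 1.282 − δ) = Φ(1.171) = 0.8793.
Type II error: β = 1 − power = 1 − 0.8793 = 0.1207.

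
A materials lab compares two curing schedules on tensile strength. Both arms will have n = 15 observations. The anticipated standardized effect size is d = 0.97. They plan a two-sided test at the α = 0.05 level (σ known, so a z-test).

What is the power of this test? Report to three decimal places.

Noncentrality parameter: δ = d·√(n/2) = 0.97 × √(15/2) = 2.6565
Critical value for a two-sided test at α = 0.05: z_{α/2} = 1.960.
Power = Φ(δ − 1.960) + Φ(−δ − 1.960) = Φ(0.696) + Φ(-4.616) = 0.7569 + 0.0000 = 0.7569.

Power ≈ 0.757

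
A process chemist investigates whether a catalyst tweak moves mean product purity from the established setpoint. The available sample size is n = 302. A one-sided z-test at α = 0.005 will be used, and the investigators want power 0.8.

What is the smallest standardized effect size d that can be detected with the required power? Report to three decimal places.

Need Φ(δ − 2.576) = 0.8, so δ = 2.576 + 0.842 = 3.417.
δ = d·√n ⇒ d = δ/√n = 3.417/√302 = 0.1967.

d ≈ 0.197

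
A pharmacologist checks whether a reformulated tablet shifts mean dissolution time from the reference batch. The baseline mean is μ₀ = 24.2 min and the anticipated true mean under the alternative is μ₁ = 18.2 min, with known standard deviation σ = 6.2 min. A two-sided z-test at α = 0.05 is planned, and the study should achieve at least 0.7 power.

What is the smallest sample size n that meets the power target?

Standardized effect: d = |μ₁ − μ₀| / σ = |18.2 − 24.2| / 6.2 = 0.9677
Set Φ(δ − 1.960) = 0.7; then δ − 1.960 = Φ⁻¹(0.7) = 0.524, giving δ = 2.484.
(For δ > 0 the lower-tail rejection region contributes negligibly to power, so the one-term inversion is standard.)
δ = d·√n ⇒ n = (δ/d)² = (2.484 / 0.9677)² = 6.59.
Round up to the next whole unit.

n = 7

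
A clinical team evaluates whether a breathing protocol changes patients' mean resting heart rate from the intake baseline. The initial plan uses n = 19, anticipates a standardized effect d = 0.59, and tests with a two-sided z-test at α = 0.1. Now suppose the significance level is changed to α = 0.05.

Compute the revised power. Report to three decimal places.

δ = d·√n = 0.59 × √19 = 2.5718 (unchanged). New critical value: z_{0.025} = 1.960.
Revised power = Φ(δ − 1.960) + Φ(−δ − 1.960) = Φ(0.612) + Φ(-4.532) = 0.7297 + 0.0000 = 0.7297.

Power ≈ 0.730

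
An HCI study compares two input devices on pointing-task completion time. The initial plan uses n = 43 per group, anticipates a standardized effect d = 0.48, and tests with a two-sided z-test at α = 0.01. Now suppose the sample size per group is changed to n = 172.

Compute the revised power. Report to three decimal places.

With n = 172 per group: δ = d·√(n/2) = 0.48 × √(172/2) = 4.4513. Critical value z_{0.005} = 2.576.
Revised power = Φ(δ − 2.576) + Φ(−δ − 2.576) = Φ(1.876) + Φ(-7.027) = 0.9696 + 0.0000 = 0.9696.

Power ≈ 0.970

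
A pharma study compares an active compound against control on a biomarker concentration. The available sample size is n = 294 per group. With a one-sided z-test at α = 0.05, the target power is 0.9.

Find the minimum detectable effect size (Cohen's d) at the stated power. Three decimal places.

d ≈ 0.241

Need Φ(δ − 1.645) = 0.9, so δ = 1.645 + 1.282 = 2.926.
δ = d·√(n/2) ⇒ d = δ/√(n/2) = 2.926/√(294/2) = 0.2414.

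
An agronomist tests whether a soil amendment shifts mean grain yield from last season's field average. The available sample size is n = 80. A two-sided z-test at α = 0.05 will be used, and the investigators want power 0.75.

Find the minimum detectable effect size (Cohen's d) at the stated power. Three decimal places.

Need Φ(δ − 1.960) = 0.75, so δ = 1.960 + 0.674 = 2.634.
(The second rejection-region term Φ(−δ − z_{α/2}) is negligible and dropped.)
δ = d·√n ⇒ d = δ/√n = 2.634/√80 = 0.2945.

d ≈ 0.295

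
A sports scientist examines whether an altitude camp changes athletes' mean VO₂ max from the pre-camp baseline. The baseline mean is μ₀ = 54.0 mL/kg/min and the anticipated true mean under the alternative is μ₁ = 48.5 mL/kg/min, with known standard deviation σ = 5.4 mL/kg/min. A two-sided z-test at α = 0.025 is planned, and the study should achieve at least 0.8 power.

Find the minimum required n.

n = 10

Standardized effect: d = |μ₁ − μ₀| / σ = |48.5 − 54.0| / 5.4 = 1.0185
Set Φ(δ − 2.241) = 0.8; then δ − 2.241 = Φ⁻¹(0.8) = 0.842, giving δ = 3.083.
(The Φ(−δ − z_{α/2}) term is vanishingly small for δ > 0 and is dropped in the standard sample-size formula.)
δ = d·√n ⇒ n = (δ/d)² = (3.083 / 1.0185)² = 9.16.
Round up to the next whole unit.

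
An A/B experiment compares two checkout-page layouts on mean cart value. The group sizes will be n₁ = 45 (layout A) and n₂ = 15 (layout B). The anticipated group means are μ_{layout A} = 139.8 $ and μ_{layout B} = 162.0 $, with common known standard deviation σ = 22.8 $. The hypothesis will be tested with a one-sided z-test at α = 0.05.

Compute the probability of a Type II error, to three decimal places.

β ≈ 0.053

Standardized effect: d = |μ_{layout A} − μ_{layout B}| / σ = |139.8 − 162.0| / 22.8 = 0.9737
Noncentrality parameter: δ = d / √(1/n₁ + 1/n₂) = 0.9737 / √(1/45 + 1/15) = 3.2658
Critical value for a one-sided test at α = 0.05: z_α = 1.645.
Power = Φ(δ − 1.645) = Φ(1.621) = 0.9475.
Type II error: β = 1 − power = 1 − 0.9475 = 0.0525.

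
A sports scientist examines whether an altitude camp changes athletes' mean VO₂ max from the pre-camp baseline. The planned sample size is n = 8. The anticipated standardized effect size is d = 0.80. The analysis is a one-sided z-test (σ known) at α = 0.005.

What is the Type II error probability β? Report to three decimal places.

β ≈ 0.623

Noncentrality parameter: δ = d·√n = 0.80 × √8 = 2.2627
Critical value for a one-sided test at α = 0.005: z_α = 2.576.
Power = Φ(δ − 2.576) = Φ(-0.313) = 0.3771.
Type II error: β = 1 − power = 1 − 0.3771 = 0.6229.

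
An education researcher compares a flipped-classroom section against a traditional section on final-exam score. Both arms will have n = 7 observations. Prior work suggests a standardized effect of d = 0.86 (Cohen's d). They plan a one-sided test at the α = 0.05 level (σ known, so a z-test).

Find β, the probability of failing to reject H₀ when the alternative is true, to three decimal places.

β ≈ 0.514

Noncentrality parameter: δ = d·√(n/2) = 0.86 × √(7/2) = 1.6089
Critical value for a one-sided test at α = 0.05: z_α = 1.645.
Power = Φ(δ − 1.645) = Φ(-0.036) = 0.4857.
Type II error: β = 1 − power = 1 − 0.4857 = 0.5143.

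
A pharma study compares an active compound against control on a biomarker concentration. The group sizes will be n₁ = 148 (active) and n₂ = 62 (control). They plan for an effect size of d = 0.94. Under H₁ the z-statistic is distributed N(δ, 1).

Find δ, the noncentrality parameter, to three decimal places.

δ ≈ 6.214

The noncentrality parameter scales effect size by the design's sample-size factor: δ = d / √(1/n₁ + 1/n₂) = 0.94 / √(1/148 + 1/62) = 6.2136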